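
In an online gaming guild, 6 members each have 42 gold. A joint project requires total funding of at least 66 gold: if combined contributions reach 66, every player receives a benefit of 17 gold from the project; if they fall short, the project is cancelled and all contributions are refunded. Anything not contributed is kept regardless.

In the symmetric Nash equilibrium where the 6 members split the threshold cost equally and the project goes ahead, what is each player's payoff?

Equal share of the threshold: 66/6 = 11.
At this profile no one gains by cutting their contribution: any cut drops the total below 66, the project is cancelled, contributions are refunded, and the deviator ends with 42, which is less than 42 − 11 + 17 = 48. Contributing more than 11 just wastes the excess. So contributing exactly 11 is a best response.
Each player's payoff: 42 − 11 + 17 = 48.

48 gold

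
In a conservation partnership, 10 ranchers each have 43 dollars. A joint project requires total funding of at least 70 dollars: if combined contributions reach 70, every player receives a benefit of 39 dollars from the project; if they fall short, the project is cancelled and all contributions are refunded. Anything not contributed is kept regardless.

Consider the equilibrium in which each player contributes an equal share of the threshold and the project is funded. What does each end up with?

75 dollars

Equal share of the threshold: 70/10 = 7.
At this profile no one gains by cutting their contribution: any cut drops the total below 70, the project is cancelled, contributions are refunded, and the deviator ends with 43, which is less than 43 − 7 + 39 = 75. Contributing more than 7 just wastes the excess. So contributing exactly 7 is a best response.
Each player's payoff: 43 − 7 + 39 = 75.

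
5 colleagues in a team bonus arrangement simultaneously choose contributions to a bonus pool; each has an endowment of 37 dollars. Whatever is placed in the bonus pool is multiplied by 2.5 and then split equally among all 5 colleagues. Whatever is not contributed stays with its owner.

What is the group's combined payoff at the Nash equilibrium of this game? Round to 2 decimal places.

Each contributed unit returns 2.5/5 = 0.5000 to its contributor — below 1 — so contributing 0 is dominant for every player. At the Nash equilibrium everyone keeps their 37, and the group total is 5 × 37 = 185.

185.00 dollars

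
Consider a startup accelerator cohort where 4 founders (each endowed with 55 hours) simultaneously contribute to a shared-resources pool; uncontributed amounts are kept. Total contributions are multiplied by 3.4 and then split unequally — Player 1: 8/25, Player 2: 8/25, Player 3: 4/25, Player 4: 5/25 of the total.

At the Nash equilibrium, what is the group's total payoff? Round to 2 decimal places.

484.00 hours

A player with share s gets back 3.4·s per unit contributed, so full contribution is dominant for anyone with s > 1/3.4 = 0.2941 and zero contribution is dominant for anyone below.
The shares above 0.2941 belong to Player 1 and Player 2, contributing 55 each; the remaining 2 contribute 0. Total contributed: 110.
The shared-resources pool pays out 3.4 × 110 = 374.00 in total (split across the unequal shares, but the aggregate is all that matters for the group sum).
The 2 free-riders keep 55 each, adding 110. Group total = 110 + 374.00 = 484.00.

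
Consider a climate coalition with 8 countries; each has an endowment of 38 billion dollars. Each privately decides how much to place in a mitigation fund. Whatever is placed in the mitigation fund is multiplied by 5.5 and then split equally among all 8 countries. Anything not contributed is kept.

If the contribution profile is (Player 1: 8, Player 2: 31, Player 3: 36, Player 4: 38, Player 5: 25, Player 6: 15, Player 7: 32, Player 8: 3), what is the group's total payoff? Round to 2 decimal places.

Total contributed: 8 + 31 + 36 + 38 + 25 + 15 + 32 + 3 = 188; total kept: 8 × 38 − 188 = 116.
The mitigation fund pays out 5.5 × 188 = 1034.00 in aggregate.
Group total = 116 + 1034.00 = 1150.00.

1150.00 billion dollars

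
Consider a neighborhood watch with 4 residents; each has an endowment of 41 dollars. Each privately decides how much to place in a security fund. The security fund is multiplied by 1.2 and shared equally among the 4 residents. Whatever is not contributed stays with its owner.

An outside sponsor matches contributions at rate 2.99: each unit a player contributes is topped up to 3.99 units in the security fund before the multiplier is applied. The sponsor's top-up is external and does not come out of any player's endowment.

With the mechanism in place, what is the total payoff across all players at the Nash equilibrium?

785.23 dollars

Under the mechanism each unit contributed yields 1.2 × 3.99 / 4 = 1.1970 back to its contributor per unit of net cost, which exceeds 1, making full contribution the dominant choice for everyone.
So the Nash equilibrium is full contribution by all 4; the group earns 1.2 × 3.99 × 164 = 785.23.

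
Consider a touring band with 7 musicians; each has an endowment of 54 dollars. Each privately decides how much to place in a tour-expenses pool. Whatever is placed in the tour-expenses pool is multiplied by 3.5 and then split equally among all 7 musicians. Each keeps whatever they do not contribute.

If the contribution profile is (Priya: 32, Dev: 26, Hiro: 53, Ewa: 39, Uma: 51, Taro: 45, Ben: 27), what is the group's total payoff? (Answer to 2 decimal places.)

1060.50 dollars

Total contributed: 32 + 26 + 53 + 39 + 51 + 45 + 27 = 273; total kept: 7 × 54 − 273 = 105.
The tour-expenses pool pays out 3.5 × 273 = 955.50 in aggregate.
Group total = 105 + 955.50 = 1060.50.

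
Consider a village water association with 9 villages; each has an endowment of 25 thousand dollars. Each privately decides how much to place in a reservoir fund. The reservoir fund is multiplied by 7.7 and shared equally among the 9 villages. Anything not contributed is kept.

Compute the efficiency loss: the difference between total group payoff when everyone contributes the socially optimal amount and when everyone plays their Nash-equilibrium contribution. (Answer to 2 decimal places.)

Each contributed unit returns 7.7/9 = 0.8556 to its contributor — below 1 — so contributing 0 is dominant for every player. At the Nash equilibrium everyone keeps their 25, and the group total is 9 × 25 = 225.
Each contributed unit returns 7.700 to the group as a whole (0.8556 to each of 9 players), which exceeds 1, so the social optimum is full contribution: group total = 7.700 × 225 = 1732.50.
Efficiency loss = 1732.50 − 225 = 1507.50.

1507.50 thousand dollars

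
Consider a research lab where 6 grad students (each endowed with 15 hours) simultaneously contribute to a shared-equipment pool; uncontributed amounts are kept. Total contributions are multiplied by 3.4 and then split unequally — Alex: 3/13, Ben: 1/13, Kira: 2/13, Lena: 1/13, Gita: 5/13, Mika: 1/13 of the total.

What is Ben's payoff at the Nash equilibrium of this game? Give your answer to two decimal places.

A player with share s gets back 3.4·s per unit contributed, so full contribution is dominant for anyone with s > 1/3.4 = 0.2941 and zero contribution is dominant for anyone below.
The only share above 0.2941 is Gita's 5/13, contributing 15; the remaining 5 contribute 0. Total contributed: 15.
Ben keeps 15 and receives 3.4 × 15 × 1/13 = 3.92 from the shared-equipment pool, for a payoff of 18.92.

18.92 hours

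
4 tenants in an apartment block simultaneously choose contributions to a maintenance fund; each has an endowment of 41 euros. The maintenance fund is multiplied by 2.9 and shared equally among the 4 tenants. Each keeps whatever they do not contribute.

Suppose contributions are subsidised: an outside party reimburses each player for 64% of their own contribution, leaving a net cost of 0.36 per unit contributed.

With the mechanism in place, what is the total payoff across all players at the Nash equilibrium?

With the mechanism, a contributed unit returns (2.9/4) / 0.36 = 2.0139 per unit of net cost to the contributor — now above 1 — so contributing fully is weakly dominant for every player.
At the Nash equilibrium everyone contributes 41. Group total payoff = 4 × (41 × 0.64 + 2.9 × 41) = 580.56.

580.56 euros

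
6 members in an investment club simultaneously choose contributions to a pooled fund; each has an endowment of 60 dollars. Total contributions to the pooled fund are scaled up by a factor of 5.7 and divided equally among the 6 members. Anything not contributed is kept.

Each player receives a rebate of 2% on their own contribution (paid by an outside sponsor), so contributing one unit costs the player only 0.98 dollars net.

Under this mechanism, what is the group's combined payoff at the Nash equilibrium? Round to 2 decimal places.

360.00 dollars

The effective private return is (5.7/6) / 0.98 = 0.9694, which is still under 1, so the mechanism doesn't change anyone's dominant strategy: zero contribution.
Everyone keeps their endowment and the group total is 6 × 60 = 360.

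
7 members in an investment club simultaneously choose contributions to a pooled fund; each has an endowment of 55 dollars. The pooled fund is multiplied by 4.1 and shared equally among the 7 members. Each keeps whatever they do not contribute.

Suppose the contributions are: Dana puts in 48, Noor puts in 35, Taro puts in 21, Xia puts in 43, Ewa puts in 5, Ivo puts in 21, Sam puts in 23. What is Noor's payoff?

Total contributed: 48 + 35 + 21 + 43 + 5 + 21 + 23 = 196.
Each receives 4.1 × 196 / 7 = 114.80 from the pooled fund.
Noor keeps 55 − 35 = 20, so Noor's payoff is 20 + 114.80 = 134.80.

134.80 dollars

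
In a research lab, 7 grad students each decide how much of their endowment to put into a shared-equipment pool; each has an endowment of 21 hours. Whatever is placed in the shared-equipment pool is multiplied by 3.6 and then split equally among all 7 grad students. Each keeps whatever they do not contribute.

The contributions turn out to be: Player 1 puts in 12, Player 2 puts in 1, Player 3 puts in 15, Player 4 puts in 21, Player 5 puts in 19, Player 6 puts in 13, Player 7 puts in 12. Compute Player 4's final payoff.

Total contributed: 12 + 1 + 15 + 21 + 19 + 13 + 12 = 93.
Each receives 3.6 × 93 / 7 = 47.83 from the shared-equipment pool.
Player 4 keeps 21 − 21 = 0, so Player 4's payoff is 0 + 47.83 = 47.83.

47.83 hours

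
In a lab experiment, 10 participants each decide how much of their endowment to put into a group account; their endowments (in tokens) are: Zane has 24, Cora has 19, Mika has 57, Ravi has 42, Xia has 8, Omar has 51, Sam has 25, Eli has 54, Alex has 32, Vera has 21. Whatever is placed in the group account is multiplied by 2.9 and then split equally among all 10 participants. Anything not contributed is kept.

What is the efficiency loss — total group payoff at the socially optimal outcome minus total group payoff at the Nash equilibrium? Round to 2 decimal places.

The private return per contributed unit is 2.9/10 = 0.2900 < 1 for every player regardless of endowment, so the Nash equilibrium is zero contribution and the group total is Σ E_j = 24 + 19 + 57 + 42 + 8 + 51 + 25 + 54 + 32 + 21 = 333.
Each contributed unit returns 2.900 to the group, so the social optimum is full contribution by everyone: group total = 2.900 × 333 = 965.70.
Efficiency loss = (2.900 − 1) × 333 = 632.70.

632.70 tokens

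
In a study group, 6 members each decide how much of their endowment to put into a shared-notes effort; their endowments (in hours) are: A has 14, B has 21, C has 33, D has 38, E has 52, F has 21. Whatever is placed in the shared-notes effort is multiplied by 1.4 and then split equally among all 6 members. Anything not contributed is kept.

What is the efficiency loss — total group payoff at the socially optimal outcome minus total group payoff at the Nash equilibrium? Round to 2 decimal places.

71.60 hours

The private return per contributed unit is 1.4/6 = 0.2333 < 1 for every player regardless of endowment, so the Nash equilibrium is zero contribution and the group total is Σ E_j = 14 + 21 + 33 + 38 + 52 + 21 = 179.
Each contributed unit returns 1.400 to the group, so the social optimum is full contribution by everyone: group total = 1.400 × 179 = 250.60.
Efficiency loss = (1.400 − 1) × 179 = 71.60.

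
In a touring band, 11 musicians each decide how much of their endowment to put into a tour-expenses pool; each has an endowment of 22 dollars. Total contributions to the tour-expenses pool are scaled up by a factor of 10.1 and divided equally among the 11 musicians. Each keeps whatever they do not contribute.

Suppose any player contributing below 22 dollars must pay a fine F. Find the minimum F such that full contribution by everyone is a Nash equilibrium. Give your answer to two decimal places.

1.80 dollars

Given the others contribute fully, the best deviation is to contribute 0 (any partial contribution still incurs the fine and gives up units whose private return 0.9182 is below 1).
Deviating from 22 to 0 saves 22 dollars but forfeits the deviator's share of the drop in the tour-expenses pool: 10.1/11 × 22 = 20.20.
So the deviation gain is 22 − 20.20 = 1.80, and the fine must be at least 1.80 dollars to wipe it out.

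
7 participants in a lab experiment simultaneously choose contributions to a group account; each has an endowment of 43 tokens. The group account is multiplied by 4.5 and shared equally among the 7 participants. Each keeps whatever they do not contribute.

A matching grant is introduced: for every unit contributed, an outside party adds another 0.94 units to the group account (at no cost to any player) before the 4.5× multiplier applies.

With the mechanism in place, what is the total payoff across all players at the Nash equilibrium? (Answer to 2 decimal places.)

2627.73 tokens

Under the mechanism each unit contributed yields 4.5 × 1.94 / 7 = 1.2471 back to its contributor per unit of net cost, which exceeds 1, making full contribution the dominant choice for everyone.
At the Nash equilibrium everyone contributes 43. Group total payoff = 4.5 × 1.94 × 301 = 2627.73.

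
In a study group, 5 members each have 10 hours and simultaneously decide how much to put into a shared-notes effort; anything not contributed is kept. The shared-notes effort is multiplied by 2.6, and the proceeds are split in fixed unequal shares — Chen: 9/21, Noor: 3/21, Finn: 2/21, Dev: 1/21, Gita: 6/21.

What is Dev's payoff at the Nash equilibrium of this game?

11.24 hours

For player j, contributing a unit is worthwhile iff 2.6 × (j's share) ≥ 1, i.e. iff j's share is at least 0.3846.
Only Chen (9/21) clears that bar, contributing 10; the remaining 4 contribute 0. Total contributed: 10.
Dev keeps 10 and receives 2.6 × 10 × 1/21 = 1.24 from the shared-notes effort, for a payoff of 11.24.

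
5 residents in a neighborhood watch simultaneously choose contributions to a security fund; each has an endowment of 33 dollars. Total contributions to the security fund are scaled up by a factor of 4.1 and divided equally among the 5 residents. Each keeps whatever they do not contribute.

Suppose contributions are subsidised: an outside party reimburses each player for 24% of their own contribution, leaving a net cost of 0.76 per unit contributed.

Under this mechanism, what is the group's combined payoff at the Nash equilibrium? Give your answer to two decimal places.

With the mechanism, a contributed unit returns (4.1/5) / 0.76 = 1.0789 per unit of net cost to the contributor — now above 1 — so contributing fully is weakly dominant for every player.
At the Nash equilibrium everyone contributes 33. Group total payoff = 5 × (33 × 0.24 + 4.1 × 33) = 716.10.

716.10 dollars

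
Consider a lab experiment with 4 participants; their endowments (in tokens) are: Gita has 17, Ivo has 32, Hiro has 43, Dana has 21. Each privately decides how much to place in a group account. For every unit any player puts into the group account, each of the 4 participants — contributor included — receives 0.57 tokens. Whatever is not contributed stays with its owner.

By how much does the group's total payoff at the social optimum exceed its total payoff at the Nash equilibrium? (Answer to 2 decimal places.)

144.64 tokens

The private return per contributed unit is 0.57 < 1 for everyone, so the Nash equilibrium is zero contribution and the group total is Σ E_j = 17 + 32 + 43 + 21 = 113.
Each contributed unit returns 2.280 to the group, so the social optimum is full contribution by everyone: group total = 2.280 × 113 = 257.64.
Efficiency loss = (2.280 − 1) × 113 = 144.64.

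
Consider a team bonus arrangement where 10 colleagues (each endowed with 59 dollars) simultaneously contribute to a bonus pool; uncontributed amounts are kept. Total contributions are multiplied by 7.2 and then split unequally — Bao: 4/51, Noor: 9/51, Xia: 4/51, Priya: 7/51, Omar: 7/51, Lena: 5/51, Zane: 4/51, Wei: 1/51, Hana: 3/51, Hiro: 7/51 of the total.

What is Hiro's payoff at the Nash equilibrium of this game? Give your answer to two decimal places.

Player j's private return per contributed unit is 7.2 × (j's share). Contributing is weakly dominant for j when that share is at least 1/7.2 = 0.1389, and contributing 0 is dominant otherwise.
Only Noor (9/51) clears that bar, contributing 59; the remaining 9 contribute 0. Total contributed: 59.
Hiro keeps 59 and receives 7.2 × 59 × 7/51 = 58.31 from the bonus pool, for a payoff of 117.31.

117.31 dollars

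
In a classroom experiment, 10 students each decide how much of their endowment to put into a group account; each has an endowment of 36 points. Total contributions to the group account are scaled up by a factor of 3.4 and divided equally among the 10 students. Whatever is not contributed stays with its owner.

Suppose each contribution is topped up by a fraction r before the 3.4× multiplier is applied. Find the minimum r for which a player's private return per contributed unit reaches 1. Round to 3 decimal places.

1.941

With matching at rate r, one contributed unit becomes (1 + r) in the group account and returns 3.4 × (1 + r) / 10 to the contributor.
Setting this equal to 1: 1 + r = 10/3.4 = 2.9412.
So the minimum matching rate is r = 2.9412 − 1 = 1.941.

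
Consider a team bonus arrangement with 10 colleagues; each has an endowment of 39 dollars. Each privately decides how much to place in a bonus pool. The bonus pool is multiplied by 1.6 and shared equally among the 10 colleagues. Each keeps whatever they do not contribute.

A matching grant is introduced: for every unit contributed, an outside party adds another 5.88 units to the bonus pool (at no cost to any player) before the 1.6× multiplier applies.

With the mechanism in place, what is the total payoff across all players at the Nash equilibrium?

4293.12 dollars

Under the mechanism each unit contributed yields 1.6 × 6.88 / 10 = 1.1008 back to its contributor per unit of net cost, which exceeds 1, making full contribution the dominant choice for everyone.
So the Nash equilibrium is full contribution by all 10; the group earns 1.6 × 6.88 × 390 = 4293.12.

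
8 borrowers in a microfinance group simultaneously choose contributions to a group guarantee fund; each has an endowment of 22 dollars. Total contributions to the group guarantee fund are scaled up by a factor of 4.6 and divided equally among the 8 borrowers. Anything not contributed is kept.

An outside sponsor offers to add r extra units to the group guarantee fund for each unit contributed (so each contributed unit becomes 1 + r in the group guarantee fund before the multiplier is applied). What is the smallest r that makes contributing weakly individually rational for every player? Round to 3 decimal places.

With matching at rate r, one contributed unit becomes (1 + r) in the group guarantee fund and returns 4.6 × (1 + r) / 8 to the contributor.
Setting this equal to 1: 1 + r = 8/4.6 = 1.7391.
So the minimum matching rate is r = 1.7391 − 1 = 0.739.

0.739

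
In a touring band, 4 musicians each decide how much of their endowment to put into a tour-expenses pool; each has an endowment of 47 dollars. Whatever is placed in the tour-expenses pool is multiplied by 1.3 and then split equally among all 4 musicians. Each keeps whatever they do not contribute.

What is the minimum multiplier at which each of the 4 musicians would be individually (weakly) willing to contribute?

A contributed unit returns (multiplier)/4 to its contributor.
This reaches 1 exactly when the multiplier is 4.

4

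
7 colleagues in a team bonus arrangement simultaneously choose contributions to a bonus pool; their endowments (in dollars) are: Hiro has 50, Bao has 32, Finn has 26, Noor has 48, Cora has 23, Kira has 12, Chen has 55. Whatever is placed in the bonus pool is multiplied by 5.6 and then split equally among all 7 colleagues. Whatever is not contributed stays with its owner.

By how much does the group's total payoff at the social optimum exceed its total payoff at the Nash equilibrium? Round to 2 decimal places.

The private return per contributed unit is 5.6/7 = 0.8000 < 1 for every player regardless of endowment, so the Nash equilibrium is zero contribution and the group total is Σ E_j = 50 + 32 + 26 + 48 + 23 + 12 + 55 = 246.
Each contributed unit returns 5.600 to the group, so the social optimum is full contribution by everyone: group total = 5.600 × 246 = 1377.60.
Efficiency loss = (5.600 − 1) × 246 = 1131.60.

1131.60 dollars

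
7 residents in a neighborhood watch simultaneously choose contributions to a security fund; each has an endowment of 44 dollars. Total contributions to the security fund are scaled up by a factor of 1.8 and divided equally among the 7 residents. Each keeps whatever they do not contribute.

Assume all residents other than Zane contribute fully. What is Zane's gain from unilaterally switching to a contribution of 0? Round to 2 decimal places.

32.69 dollars

Switching from a contribution of 44 to 0 lets Zane keep an extra 44 dollars, but lowers the security fund by 44, which costs Zane their own share of that drop: 1.8/7 × 44 = 11.31.
Net gain = 44 − 11.31 = 32.69. The private return per contributed unit (0.2571) is below 1, so free-riding is indeed the best response regardless of what the others do.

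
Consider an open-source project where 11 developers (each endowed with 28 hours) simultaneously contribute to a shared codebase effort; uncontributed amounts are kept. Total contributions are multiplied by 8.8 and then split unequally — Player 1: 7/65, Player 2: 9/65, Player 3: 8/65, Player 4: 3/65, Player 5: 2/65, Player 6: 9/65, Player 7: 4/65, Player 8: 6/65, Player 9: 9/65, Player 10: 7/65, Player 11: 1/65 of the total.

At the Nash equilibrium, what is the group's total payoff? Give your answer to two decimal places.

For player j, contributing a unit is worthwhile iff 8.8 × (j's share) ≥ 1, i.e. iff j's share is at least 0.1136.
Player 2, Player 3, Player 6 and Player 9 clear that bar, contributing 28 each; the remaining 7 contribute 0. Total contributed: 112.
The shared codebase effort pays out 8.8 × 112 = 985.60 in total (split across the unequal shares, but the aggregate is all that matters for the group sum).
The 7 free-riders keep 28 each, adding 196. Group total = 196 + 985.60 = 1181.60.

1181.60 hours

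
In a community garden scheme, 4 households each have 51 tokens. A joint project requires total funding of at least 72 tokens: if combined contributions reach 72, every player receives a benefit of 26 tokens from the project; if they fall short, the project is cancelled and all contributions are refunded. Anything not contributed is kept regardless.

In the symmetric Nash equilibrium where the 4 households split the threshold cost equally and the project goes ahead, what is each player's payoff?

59 tokens

Equal share of the threshold: 72/4 = 18.
At this profile no one gains by cutting their contribution: any cut drops the total below 72, the project is cancelled, contributions are refunded, and the deviator ends with 51, which is less than 51 − 18 + 26 = 59. Contributing more than 18 just wastes the excess. So contributing exactly 18 is a best response.
Each player's payoff: 51 − 18 + 26 = 59.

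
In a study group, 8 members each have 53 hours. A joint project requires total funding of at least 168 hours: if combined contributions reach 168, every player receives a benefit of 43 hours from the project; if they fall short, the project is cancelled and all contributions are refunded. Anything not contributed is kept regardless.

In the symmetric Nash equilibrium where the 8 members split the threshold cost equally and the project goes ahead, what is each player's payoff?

Equal share of the threshold: 168/8 = 21.
At this profile no one gains by cutting their contribution: any cut drops the total below 168, the project is cancelled, contributions are refunded, and the deviator ends with 53, which is less than 53 − 21 + 43 = 75. Contributing more than 21 just wastes the excess. So contributing exactly 21 is a best response.
Each player's payoff: 53 − 21 + 43 = 75.

75 hours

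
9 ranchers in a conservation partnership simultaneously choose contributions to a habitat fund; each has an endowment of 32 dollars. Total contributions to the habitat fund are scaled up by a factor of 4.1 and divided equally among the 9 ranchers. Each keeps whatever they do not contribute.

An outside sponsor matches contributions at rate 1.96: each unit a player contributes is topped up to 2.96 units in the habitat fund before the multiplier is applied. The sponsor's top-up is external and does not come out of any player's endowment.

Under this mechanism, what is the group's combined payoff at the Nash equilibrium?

3495.17 dollars

Under the mechanism each unit contributed yields 4.1 × 2.96 / 9 = 1.3484 back to its contributor per unit of net cost, which exceeds 1, making full contribution the dominant choice for everyone.
At the Nash equilibrium everyone contributes 32. Group total payoff = 4.1 × 2.96 × 288 = 3495.17.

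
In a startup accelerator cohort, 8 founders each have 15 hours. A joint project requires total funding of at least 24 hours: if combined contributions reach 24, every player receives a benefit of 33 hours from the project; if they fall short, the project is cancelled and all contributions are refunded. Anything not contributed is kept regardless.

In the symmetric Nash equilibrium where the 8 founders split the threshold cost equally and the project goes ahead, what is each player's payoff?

45 hours

Equal share of the threshold: 24/8 = 3.
At this profile no one gains by cutting their contribution: any cut drops the total below 24, the project is cancelled, contributions are refunded, and the deviator ends with 15, which is less than 15 − 3 + 33 = 45. Contributing more than 3 just wastes the excess. So contributing exactly 3 is a best response.
Each player's payoff: 15 − 3 + 33 = 45.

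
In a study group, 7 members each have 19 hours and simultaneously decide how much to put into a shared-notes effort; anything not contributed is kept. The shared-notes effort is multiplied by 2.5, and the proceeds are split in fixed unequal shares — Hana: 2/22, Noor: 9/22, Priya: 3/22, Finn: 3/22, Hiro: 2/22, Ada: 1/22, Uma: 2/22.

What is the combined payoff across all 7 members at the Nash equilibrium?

161.50 hours

Player j's private return per contributed unit is 2.5 × (j's share). Contributing is weakly dominant for j when that share is at least 1/2.5 = 0.4000, and contributing 0 is dominant otherwise.
The only share above 0.4000 is Noor's 9/22, contributing 19; the remaining 6 contribute 0. Total contributed: 19.
The shared-notes effort pays out 2.5 × 19 = 47.50 in total (split across the unequal shares, but the aggregate is all that matters for the group sum).
The 6 free-riders keep 19 each, adding 114. Group total = 114 + 47.50 = 161.50.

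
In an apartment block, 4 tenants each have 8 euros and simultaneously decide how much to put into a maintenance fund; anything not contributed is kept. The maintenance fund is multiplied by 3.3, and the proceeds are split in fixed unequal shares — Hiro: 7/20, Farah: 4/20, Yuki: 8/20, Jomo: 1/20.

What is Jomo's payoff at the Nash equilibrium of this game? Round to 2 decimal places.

10.64 euros

For player j, contributing a unit is worthwhile iff 3.3 × (j's share) ≥ 1, i.e. iff j's share is at least 0.3030.
The shares above 0.3030 belong to Hiro and Yuki, contributing 8 each; the remaining 2 contribute 0. Total contributed: 16.
Jomo keeps 8 and receives 3.3 × 16 × 1/20 = 2.64 from the maintenance fund, for a payoff of 10.64.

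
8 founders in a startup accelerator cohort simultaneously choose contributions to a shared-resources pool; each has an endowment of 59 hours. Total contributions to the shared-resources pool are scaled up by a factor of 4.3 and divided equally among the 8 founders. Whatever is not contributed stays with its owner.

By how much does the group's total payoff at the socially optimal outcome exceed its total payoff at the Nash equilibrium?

1557.60 hours

Each contributed unit returns 4.3/8 = 0.5375 to its contributor — below 1 — so contributing 0 is dominant for every player. At the Nash equilibrium everyone keeps their 59, and the group total is 8 × 59 = 472.
Each contributed unit returns 4.300 to the group as a whole (0.5375 to each of 8 players), which exceeds 1, so the social optimum is full contribution: group total = 4.300 × 472 = 2029.60.
Efficiency loss = 2029.60 − 472 = 1557.60.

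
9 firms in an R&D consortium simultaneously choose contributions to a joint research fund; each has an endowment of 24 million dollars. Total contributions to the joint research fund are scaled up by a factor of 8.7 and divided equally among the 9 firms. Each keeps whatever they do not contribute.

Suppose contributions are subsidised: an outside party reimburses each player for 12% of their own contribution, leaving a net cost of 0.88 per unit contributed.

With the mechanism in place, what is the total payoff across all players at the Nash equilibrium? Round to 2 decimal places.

1905.12 million dollars

The effective private return per unit is now (8.7/9) / 0.88 = 1.0985 > 1, so every player's dominant strategy flips to full contribution.
At the Nash equilibrium everyone contributes 24. Group total payoff = 9 × (24 × 0.12 + 8.7 × 24) = 1905.12.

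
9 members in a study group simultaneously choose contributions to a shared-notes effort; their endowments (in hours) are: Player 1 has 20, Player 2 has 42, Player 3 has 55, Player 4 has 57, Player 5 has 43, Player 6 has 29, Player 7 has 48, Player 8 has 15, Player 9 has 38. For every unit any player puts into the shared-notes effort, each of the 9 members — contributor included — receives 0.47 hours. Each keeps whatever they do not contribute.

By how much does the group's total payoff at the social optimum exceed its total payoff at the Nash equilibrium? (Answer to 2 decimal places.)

1120.81 hours

The private return per contributed unit is 0.47 < 1 for everyone, so the Nash equilibrium is zero contribution and the group total is Σ E_j = 20 + 42 + 55 + 57 + 43 + 29 + 48 + 15 + 38 = 347.
Each contributed unit returns 4.230 to the group, so the social optimum is full contribution by everyone: group total = 4.230 × 347 = 1467.81.
Efficiency loss = (4.230 − 1) × 347 = 1120.81.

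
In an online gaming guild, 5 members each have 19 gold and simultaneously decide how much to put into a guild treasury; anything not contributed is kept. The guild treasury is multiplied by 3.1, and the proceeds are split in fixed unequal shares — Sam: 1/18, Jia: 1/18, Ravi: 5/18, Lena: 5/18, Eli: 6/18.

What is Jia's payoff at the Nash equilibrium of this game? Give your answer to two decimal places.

22.27 gold

A player with share s gets back 3.1·s per unit contributed, so full contribution is dominant for anyone with s > 1/3.1 = 0.3226 and zero contribution is dominant for anyone below.
The only share above 0.3226 is Eli's 6/18, contributing 19; the remaining 4 contribute 0. Total contributed: 19.
Jia keeps 19 and receives 3.1 × 19 × 1/18 = 3.27 from the guild treasury, for a payoff of 22.27.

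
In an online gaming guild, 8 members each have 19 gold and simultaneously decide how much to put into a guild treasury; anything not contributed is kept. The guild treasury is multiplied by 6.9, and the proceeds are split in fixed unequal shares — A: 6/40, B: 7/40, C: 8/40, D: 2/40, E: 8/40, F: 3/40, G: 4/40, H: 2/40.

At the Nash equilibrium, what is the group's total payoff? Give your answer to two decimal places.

Player j's private return per contributed unit is 6.9 × (j's share). Contributing is weakly dominant for j when that share is at least 1/6.9 = 0.1449, and contributing 0 is dominant otherwise.
A, B, C and E are above the threshold, contributing 19 each; the remaining 4 contribute 0. Total contributed: 76.
The guild treasury pays out 6.9 × 76 = 524.40 in total (split across the unequal shares, but the aggregate is all that matters for the group sum).
The 4 free-riders keep 19 each, adding 76. Group total = 76 + 524.40 = 600.40.

600.40 gold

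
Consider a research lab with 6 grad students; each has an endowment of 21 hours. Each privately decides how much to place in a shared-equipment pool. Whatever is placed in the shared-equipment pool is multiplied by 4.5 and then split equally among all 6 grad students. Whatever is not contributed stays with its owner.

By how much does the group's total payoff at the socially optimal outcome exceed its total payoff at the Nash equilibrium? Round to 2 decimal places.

Each contributed unit returns 4.5/6 = 0.7500 to its contributor — below 1 — so contributing 0 is dominant for every player. At the Nash equilibrium everyone keeps their 21, and the group total is 6 × 21 = 126.
Each contributed unit returns 4.500 to the group as a whole (0.7500 to each of 6 players), which exceeds 1, so the social optimum is full contribution: group total = 4.500 × 126 = 567.00.
Efficiency loss = 567.00 − 126 = 441.00.

441.00 hours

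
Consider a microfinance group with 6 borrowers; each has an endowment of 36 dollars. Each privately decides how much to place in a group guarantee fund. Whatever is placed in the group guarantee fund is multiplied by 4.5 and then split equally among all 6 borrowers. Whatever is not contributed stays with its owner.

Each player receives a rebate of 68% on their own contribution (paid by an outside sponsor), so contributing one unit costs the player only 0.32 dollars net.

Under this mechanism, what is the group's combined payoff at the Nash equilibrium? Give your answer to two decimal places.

The effective private return per unit is now (4.5/6) / 0.32 = 2.3438 > 1, so every player's dominant strategy flips to full contribution.
So the Nash equilibrium is full contribution by all 6; the group earns 6 × (36 × 0.68 + 4.5 × 36) = 1118.88.

1118.88 dollars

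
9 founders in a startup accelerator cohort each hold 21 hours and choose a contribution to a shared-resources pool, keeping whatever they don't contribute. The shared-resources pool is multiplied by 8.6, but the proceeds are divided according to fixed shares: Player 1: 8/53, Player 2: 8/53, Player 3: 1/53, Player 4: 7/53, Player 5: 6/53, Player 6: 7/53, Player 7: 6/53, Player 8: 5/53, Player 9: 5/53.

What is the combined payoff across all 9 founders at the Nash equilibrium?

A player with share s gets back 8.6·s per unit contributed, so full contribution is dominant for anyone with s > 1/8.6 = 0.1163 and zero contribution is dominant for anyone below.
Player 1, Player 2, Player 4 and Player 6 clear that bar, contributing 21 each; the remaining 5 contribute 0. Total contributed: 84.
The shared-resources pool pays out 8.6 × 84 = 722.40 in total (split across the unequal shares, but the aggregate is all that matters for the group sum).
The 5 free-riders keep 21 each, adding 105. Group total = 105 + 722.40 = 827.40.

827.40 hours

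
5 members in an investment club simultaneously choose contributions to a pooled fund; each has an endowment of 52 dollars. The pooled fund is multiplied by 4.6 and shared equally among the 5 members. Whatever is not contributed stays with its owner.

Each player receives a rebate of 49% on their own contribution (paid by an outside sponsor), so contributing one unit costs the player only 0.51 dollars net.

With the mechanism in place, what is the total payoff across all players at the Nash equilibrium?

The effective private return per unit is now (4.6/5) / 0.51 = 1.8039 > 1, so every player's dominant strategy flips to full contribution.
At the Nash equilibrium everyone contributes 52. Group total payoff = 5 × (52 × 0.49 + 4.6 × 52) = 1323.40.

1323.40 dollars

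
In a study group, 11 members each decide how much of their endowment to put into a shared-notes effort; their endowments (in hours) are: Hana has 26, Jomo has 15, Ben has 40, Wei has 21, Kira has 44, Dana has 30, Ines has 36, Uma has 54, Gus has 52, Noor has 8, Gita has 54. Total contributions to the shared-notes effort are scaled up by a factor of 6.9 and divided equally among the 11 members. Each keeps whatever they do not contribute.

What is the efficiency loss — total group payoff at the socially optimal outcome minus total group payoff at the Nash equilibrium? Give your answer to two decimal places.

2242.00 hours

The private return per contributed unit is 6.9/11 = 0.6273 < 1 for every player regardless of endowment, so the Nash equilibrium is zero contribution and the group total is Σ E_j = 26 + 15 + 40 + 21 + 44 + 30 + 36 + 54 + 52 + 8 + 54 = 380.
Each contributed unit returns 6.900 to the group, so the social optimum is full contribution by everyone: group total = 6.900 × 380 = 2622.00.
Efficiency loss = (6.900 − 1) × 380 = 2242.00.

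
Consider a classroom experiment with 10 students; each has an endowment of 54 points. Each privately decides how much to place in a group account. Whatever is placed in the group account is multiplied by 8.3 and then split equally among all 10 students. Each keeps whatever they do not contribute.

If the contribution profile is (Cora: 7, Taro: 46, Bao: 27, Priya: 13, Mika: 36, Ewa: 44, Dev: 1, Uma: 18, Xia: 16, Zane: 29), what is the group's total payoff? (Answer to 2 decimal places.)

2270.10 points

Total contributed: 7 + 46 + 27 + 13 + 36 + 44 + 1 + 18 + 16 + 29 = 237; total kept: 10 × 54 − 237 = 303.
The group account pays out 8.3 × 237 = 1967.10 in aggregate.
Group total = 303 + 1967.10 = 2270.10.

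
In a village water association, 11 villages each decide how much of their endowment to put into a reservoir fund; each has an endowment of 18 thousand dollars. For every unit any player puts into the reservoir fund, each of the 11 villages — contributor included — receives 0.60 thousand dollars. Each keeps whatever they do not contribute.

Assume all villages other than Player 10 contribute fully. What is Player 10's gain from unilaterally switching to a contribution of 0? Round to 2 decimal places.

Switching from a contribution of 18 to 0 lets Player 10 keep an extra 18 thousand dollars, but lowers the reservoir fund by 18, which costs Player 10 their own share of that drop: 0.60 × 18 = 10.80.
Net gain = 18 − 10.80 = 7.20. The private return per contributed unit (0.60) is below 1, so free-riding is indeed the best response regardless of what the others do.

7.20 thousand dollars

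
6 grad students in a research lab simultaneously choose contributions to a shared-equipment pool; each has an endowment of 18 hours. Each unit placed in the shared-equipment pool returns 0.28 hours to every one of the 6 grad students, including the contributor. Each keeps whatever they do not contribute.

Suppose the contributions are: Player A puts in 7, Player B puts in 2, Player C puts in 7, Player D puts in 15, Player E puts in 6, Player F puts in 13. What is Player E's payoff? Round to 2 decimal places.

Total contributed: 7 + 2 + 7 + 15 + 6 + 13 = 50.
Each receives 0.28 × 50 = 14.00 from the shared-equipment pool.
Player E keeps 18 − 6 = 12, so Player E's payoff is 12 + 14.00 = 26.00.

26.00 hours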